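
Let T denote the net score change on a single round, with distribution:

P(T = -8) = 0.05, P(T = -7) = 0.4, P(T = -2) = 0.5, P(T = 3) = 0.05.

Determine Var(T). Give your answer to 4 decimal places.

E[T] = (-8)(0.05) + (-7)(0.4) + (-2)(0.5) + (3)(0.05) = -4.05
E[T²] = (-8)²(0.05) + (-7)²(0.4) + (-2)²(0.5) + (3)²(0.05) = 25.25
Var(T) = E[T²] − (E[T])² = 25.25 − (-4.05)² = 8.8475

8.8475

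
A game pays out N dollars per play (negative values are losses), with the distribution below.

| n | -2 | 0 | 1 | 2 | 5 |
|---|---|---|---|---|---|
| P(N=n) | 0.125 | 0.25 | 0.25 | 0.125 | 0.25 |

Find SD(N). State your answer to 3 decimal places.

E[N] = (-2)(0.125) + (0)(0.25) + (1)(0.25) + (2)(0.125) + (5)(0.25) = 1.5
E[N²] = (-2)²(0.125) + (0)²(0.25) + (1)²(0.25) + (2)²(0.125) + (5)²(0.25) = 7.5
Var(N) = E[N²] − (E[N])² = 7.5 − (1.5)² = 5.25
SD(N) = √5.25 ≈ 2.291

2.291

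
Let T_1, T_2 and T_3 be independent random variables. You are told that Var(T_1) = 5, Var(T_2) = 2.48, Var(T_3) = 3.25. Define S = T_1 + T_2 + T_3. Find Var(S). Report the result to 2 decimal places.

10.73

By independence, Var(S) = (1)²Var(T_1) + (1)²Var(T_2) + (1)²Var(T_3)
= (1)²·5 + (1)²·2.48 + (1)²·3.25 = 10.73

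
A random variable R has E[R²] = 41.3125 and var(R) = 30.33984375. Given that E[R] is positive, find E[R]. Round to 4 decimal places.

(E[R])² = E[R²] − var(R) = 41.3125 − 30.33984375 = 10.97265625
E[R] = √10.97265625 = 3.3125

3.3125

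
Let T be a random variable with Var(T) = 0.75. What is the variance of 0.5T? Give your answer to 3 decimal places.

Var(0.5T) = (0.5)²·Var(T) = 0.25·0.75 = 0.1875

0.188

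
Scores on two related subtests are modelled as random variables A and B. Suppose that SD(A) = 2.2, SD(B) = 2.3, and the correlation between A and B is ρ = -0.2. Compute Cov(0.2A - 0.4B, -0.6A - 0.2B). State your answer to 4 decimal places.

-0.3600

Var(A) = (2.2)² = 4.84;  Var(B) = (2.3)² = 5.29
Cov(A,B) = ρ·SD(A)·SD(B) = -0.2·2.2·2.3 = -1.012
Cov(0.2A - 0.4B, -0.6A - 0.2B) = (0.2)(-0.6)Var(A) + (-0.4)(-0.2)Var(B) + [(0.2)(-0.2) + (-0.4)(-0.6)]Cov(A,B)
= -0.12·4.84 + 0.08·5.29 + 0.2·-1.012 = -0.36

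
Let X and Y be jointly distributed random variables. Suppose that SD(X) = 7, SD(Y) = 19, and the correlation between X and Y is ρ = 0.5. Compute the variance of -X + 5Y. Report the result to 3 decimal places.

8409.000

Var(X) = (7)² = 49;  Var(Y) = (19)² = 361
cov(X,Y) = ρ·SD(X)·SD(Y) = 0.5·7·19 = 66.5
Var(-X + 5Y) = (-1)²·Var(X) + (5)²·Var(Y) + 2·(-1)·(5)·cov(X,Y)
= 1·49 + 25·361 + -10·66.5 = 8409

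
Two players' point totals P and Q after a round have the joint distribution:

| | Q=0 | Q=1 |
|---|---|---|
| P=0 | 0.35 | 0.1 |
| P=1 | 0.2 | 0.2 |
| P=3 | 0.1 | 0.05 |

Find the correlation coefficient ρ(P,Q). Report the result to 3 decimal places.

0.109

E[P] = 0.85,  E[Q] = 0.35
E[PQ] = 0.35
Cov(P,Q) = E[PQ] − E[P]E[Q] = 0.35 − (0.85)(0.35) = 0.0525
V(P) = 1.0275,  V(Q) = 0.2275
ρ = 0.0525 / √(1.0275·0.2275) ≈ 0.109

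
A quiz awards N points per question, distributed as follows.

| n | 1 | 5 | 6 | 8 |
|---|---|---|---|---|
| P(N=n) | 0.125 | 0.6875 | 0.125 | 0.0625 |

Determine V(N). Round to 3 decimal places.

2.652

E[N] = (1)(0.125) + (5)(0.6875) + (6)(0.125) + (8)(0.0625) = 4.8125
E[N²] = (1)²(0.125) + (5)²(0.6875) + (6)²(0.125) + (8)²(0.0625) = 25.8125
V(N) = E[N²] − (E[N])² = 25.8125 − (4.8125)² = 2.65234375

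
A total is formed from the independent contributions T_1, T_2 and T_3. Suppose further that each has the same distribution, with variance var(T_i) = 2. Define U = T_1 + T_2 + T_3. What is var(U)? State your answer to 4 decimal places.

By independence, var(U) = (1)²var(T_1) + (1)²var(T_2) + (1)²var(T_3)
= (1)²·2 + (1)²·2 + (1)²·2 = 6

6.0000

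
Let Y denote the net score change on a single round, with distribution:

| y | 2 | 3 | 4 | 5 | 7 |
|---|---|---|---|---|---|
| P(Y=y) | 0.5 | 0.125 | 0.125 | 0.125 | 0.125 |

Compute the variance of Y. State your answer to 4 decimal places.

E[Y] = (2)(0.5) + (3)(0.125) + (4)(0.125) + (5)(0.125) + (7)(0.125) = 3.375
E[Y²] = (2)²(0.5) + (3)²(0.125) + (4)²(0.125) + (5)²(0.125) + (7)²(0.125) = 14.375
Var(Y) = E[Y²] − (E[Y])² = 14.375 − (3.375)² = 2.984375

2.9844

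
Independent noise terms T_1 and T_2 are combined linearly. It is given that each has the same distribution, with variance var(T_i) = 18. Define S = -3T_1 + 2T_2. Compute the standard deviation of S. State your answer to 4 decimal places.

15.2971

By independence, var(S) = (-3)²var(T_1) + (2)²var(T_2)
= (-3)²·18 + (2)²·18 = 234
SD(S) = √234 ≈ 15.2971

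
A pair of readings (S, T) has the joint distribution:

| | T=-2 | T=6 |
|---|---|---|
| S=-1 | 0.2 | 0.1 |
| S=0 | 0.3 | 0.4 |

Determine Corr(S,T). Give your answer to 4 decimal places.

E[S] = -0.3,  E[T] = 2
E[ST] = -0.2
Cov(S,T) = E[ST] − E[S]E[T] = -0.2 − (-0.3)(2) = 0.4
V(S) = 0.21,  V(T) = 16
ρ = 0.4 / √(0.21·16) ≈ 0.2182

0.2182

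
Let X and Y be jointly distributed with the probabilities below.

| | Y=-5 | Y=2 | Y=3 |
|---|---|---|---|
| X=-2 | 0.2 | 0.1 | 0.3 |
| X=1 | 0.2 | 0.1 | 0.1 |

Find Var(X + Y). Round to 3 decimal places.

E[X] = -0.8,  E[Y] = -0.4,  E[XY] = -0.7
Var(X) = 2.8 − (-0.8)² = 2.16;  Var(Y) = 14.4 − (-0.4)² = 14.24
Cov(X,Y) = -0.7 − (-0.8)(-0.4) = -1.02
Var(X + Y) = (1)²·2.16 + (1)²·14.24 + 2·(1)·(1)·-1.02 = 14.36

14.360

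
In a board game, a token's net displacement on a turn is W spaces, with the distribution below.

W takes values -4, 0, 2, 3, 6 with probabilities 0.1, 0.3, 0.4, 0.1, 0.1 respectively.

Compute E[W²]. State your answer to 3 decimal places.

7.700

E[W²] = (-4)²(0.1) + (0)²(0.3) + (2)²(0.4) + (3)²(0.1) + (6)²(0.1) = 7.7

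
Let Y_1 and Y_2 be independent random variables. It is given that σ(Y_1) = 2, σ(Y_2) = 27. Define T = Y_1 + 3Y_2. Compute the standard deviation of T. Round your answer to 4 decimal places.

Var(Y_1) = 4, Var(Y_2) = 729
By independence, Var(T) = (1)²Var(Y_1) + (3)²Var(Y_2)
= (1)²·4 + (3)²·729 = 6565
σ(T) = √6565 ≈ 81.0247

81.0247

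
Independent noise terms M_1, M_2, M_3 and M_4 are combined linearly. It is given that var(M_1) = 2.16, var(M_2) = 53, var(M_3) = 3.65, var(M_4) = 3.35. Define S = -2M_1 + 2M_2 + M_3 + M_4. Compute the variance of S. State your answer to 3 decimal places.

By independence, var(S) = (-2)²var(M_1) + (2)²var(M_2) + (1)²var(M_3) + (1)²var(M_4)
= (-2)²·2.16 + (2)²·53 + (1)²·3.65 + (1)²·3.35 = 227.64

227.640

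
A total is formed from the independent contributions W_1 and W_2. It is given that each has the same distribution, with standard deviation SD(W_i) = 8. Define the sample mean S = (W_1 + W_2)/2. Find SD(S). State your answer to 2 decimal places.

5.66

var(W_i) = (8)² = 64
By independence, var(S) = (0.5)²var(W_1) + (0.5)²var(W_2)
= (0.5)²·64 + (0.5)²·64 = 32
SD(S) = √32 ≈ 5.66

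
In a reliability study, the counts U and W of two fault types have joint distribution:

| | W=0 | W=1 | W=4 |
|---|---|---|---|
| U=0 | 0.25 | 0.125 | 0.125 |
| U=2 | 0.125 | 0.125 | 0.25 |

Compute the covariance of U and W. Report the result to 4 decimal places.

0.5000

E[U] = 1,  E[W] = 1.75
E[UW] = 2.25
Cov(U,W) = E[UW] − E[U]E[W] = 2.25 − (1)(1.75) = 0.5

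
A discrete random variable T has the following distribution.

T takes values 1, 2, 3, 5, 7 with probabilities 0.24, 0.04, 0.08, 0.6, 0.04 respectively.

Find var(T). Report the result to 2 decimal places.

3.33

E[T] = (1)(0.24) + (2)(0.04) + (3)(0.08) + (5)(0.6) + (7)(0.04) = 3.84
E[T²] = (1)²(0.24) + (2)²(0.04) + (3)²(0.08) + (5)²(0.6) + (7)²(0.04) = 18.08
var(T) = E[T²] − (E[T])² = 18.08 − (3.84)² = 3.3344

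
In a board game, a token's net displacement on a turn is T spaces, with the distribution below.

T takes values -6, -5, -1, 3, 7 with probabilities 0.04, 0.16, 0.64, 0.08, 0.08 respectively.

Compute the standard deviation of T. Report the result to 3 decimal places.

E[T] = (-6)(0.04) + (-5)(0.16) + (-1)(0.64) + (3)(0.08) + (7)(0.08) = -0.88
E[T²] = (-6)²(0.04) + (-5)²(0.16) + (-1)²(0.64) + (3)²(0.08) + (7)²(0.08) = 10.72
V(T) = E[T²] − (E[T])² = 10.72 − (-0.88)² = 9.9456
sd(T) = √9.9456 ≈ 3.154

3.154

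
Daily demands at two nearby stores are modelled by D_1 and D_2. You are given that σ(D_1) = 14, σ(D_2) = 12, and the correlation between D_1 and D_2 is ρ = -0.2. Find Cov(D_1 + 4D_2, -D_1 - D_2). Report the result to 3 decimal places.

Var(D_1) = (14)² = 196;  Var(D_2) = (12)² = 144
Cov(D_1,D_2) = ρ·σ(D_1)·σ(D_2) = -0.2·14·12 = -33.6
Cov(D_1 + 4D_2, -D_1 - D_2) = (1)(-1)Var(D_1) + (4)(-1)Var(D_2) + [(1)(-1) + (4)(-1)]Cov(D_1,D_2)
= -1·196 + -4·144 + -5·-33.6 = -604

-604.000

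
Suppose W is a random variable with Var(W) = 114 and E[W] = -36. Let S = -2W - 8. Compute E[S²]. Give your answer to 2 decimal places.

4552.00

E[-2W - 8] = -2·-36 − 8 = 64
Var(-2W - 8) = (-2)²·114 = 456
E[S²] = Var(S) + (E[S])² = 456 + (64)² = 4552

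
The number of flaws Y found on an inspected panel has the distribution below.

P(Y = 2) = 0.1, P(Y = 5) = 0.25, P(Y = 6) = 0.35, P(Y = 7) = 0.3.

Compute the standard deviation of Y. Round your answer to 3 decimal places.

1.424

E[Y] = (2)(0.1) + (5)(0.25) + (6)(0.35) + (7)(0.3) = 5.65
E[Y²] = (2)²(0.1) + (5)²(0.25) + (6)²(0.35) + (7)²(0.3) = 33.95
var(Y) = E[Y²] − (E[Y])² = 33.95 − (5.65)² = 2.0275
SD(Y) = √2.0275 ≈ 1.424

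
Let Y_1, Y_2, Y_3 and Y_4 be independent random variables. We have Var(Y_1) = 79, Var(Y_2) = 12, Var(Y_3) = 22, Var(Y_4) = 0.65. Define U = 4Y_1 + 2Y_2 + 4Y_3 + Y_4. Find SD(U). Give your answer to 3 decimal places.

40.800

By independence, Var(U) = (4)²Var(Y_1) + (2)²Var(Y_2) + (4)²Var(Y_3) + (1)²Var(Y_4)
= (4)²·79 + (2)²·12 + (4)²·22 + (1)²·0.65 = 1664.65
SD(U) = √1664.65 ≈ 40.800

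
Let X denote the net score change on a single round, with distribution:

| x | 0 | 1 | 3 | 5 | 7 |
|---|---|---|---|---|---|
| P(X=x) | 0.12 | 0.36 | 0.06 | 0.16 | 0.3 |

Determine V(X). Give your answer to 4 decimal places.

E[X] = (0)(0.12) + (1)(0.36) + (3)(0.06) + (5)(0.16) + (7)(0.3) = 3.44
E[X²] = (0)²(0.12) + (1)²(0.36) + (3)²(0.06) + (5)²(0.16) + (7)²(0.3) = 19.6
V(X) = E[X²] − (E[X])² = 19.6 − (3.44)² = 7.7664

7.7664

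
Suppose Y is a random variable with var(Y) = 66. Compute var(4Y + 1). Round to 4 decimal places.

var(4Y + 1) = (4)²·var(Y) = 16·66 = 1056

1056.0000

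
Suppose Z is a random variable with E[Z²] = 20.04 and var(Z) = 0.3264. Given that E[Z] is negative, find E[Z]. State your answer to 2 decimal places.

-4.44

(E[Z])² = E[Z²] − var(Z) = 20.04 − 0.3264 = 19.7136
E[Z] = −√19.7136 = -4.44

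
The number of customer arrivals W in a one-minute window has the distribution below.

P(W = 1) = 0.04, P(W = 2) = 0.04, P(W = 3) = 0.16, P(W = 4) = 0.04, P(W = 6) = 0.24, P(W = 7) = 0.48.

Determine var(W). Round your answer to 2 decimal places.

3.53

E[W] = (1)(0.04) + (2)(0.04) + (3)(0.16) + (4)(0.04) + (6)(0.24) + (7)(0.48) = 5.56
E[W²] = (1)²(0.04) + (2)²(0.04) + (3)²(0.16) + (4)²(0.04) + (6)²(0.24) + (7)²(0.48) = 34.44
var(W) = E[W²] − (E[W])² = 34.44 − (5.56)² = 3.5264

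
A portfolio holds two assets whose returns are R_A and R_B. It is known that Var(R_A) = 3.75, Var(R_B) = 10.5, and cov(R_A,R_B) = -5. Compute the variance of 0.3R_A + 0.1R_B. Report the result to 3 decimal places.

Var(0.3R_A + 0.1R_B) = (0.3)²·Var(R_A) + (0.1)²·Var(R_B) + 2·(0.3)·(0.1)·cov(R_A,R_B)
= 0.09·3.75 + 0.01·10.5 + 0.06·-5 = 0.1425

0.143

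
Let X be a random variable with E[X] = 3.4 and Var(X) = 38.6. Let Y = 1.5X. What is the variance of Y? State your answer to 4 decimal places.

86.8500

Var(1.5X) = (1.5)²·Var(X) = 2.25·38.6 = 86.85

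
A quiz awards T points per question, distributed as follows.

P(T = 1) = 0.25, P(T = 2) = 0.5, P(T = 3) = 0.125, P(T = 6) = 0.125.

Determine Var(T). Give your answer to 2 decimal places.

E[T] = (1)(0.25) + (2)(0.5) + (3)(0.125) + (6)(0.125) = 2.375
E[T²] = (1)²(0.25) + (2)²(0.5) + (3)²(0.125) + (6)²(0.125) = 7.875
Var(T) = E[T²] − (E[T])² = 7.875 − (2.375)² = 2.234375

2.23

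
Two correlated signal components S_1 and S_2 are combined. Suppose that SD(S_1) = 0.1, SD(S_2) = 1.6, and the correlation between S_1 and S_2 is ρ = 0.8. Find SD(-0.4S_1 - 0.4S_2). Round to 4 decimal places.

0.6724

Var(S_1) = (0.1)² = 0.01;  Var(S_2) = (1.6)² = 2.56
Cov(S_1,S_2) = ρ·SD(S_1)·SD(S_2) = 0.8·0.1·1.6 = 0.128
Var(-0.4S_1 - 0.4S_2) = (-0.4)²·Var(S_1) + (-0.4)²·Var(S_2) + 2·(-0.4)·(-0.4)·Cov(S_1,S_2)
= 0.16·0.01 + 0.16·2.56 + 0.32·0.128 = 0.45216
SD(-0.4S_1 - 0.4S_2) = √0.45216 ≈ 0.6724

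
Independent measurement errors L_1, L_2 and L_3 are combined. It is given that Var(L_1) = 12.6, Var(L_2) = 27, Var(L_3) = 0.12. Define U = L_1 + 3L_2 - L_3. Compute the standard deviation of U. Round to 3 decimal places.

15.991

By independence, Var(U) = (1)²Var(L_1) + (3)²Var(L_2) + (-1)²Var(L_3)
= (1)²·12.6 + (3)²·27 + (-1)²·0.12 = 255.72
SD(U) = √255.72 ≈ 15.991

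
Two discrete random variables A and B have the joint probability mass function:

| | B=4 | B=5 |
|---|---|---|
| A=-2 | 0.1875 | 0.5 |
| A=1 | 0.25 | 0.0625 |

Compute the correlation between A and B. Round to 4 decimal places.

-0.4927

E[A] = -1.0625,  E[B] = 4.5625
E[AB] = -5.1875
Cov(A,B) = E[AB] − E[A]E[B] = -5.1875 − (-1.0625)(4.5625) = -0.33984375
Var(A) = 1.93359375,  Var(B) = 0.24609375
ρ = -0.33984375 / √(1.93359375·0.24609375) ≈ -0.4927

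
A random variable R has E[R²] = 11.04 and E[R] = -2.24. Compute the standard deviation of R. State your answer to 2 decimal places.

Var(R) = 11.04 − (-2.24)² = 6.0224
SD(R) = √6.0224 ≈ 2.45

2.45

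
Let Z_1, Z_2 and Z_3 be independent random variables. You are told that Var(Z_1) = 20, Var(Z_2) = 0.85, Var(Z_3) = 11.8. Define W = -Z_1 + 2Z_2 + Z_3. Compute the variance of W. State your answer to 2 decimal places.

By independence, Var(W) = (-1)²Var(Z_1) + (2)²Var(Z_2) + (1)²Var(Z_3)
= (-1)²·20 + (2)²·0.85 + (1)²·11.8 = 35.2

35.20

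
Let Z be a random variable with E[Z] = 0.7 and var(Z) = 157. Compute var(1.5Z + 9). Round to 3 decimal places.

var(1.5Z + 9) = (1.5)²·var(Z) = 2.25·157 = 353.25

353.250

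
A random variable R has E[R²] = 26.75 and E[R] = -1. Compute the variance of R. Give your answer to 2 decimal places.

25.75

Var(R) = 26.75 − (-1)² = 25.75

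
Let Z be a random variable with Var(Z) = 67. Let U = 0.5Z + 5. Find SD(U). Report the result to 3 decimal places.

4.093

Var(0.5Z + 5) = (0.5)²·67 = 16.75
SD(U) = √16.75 ≈ 4.093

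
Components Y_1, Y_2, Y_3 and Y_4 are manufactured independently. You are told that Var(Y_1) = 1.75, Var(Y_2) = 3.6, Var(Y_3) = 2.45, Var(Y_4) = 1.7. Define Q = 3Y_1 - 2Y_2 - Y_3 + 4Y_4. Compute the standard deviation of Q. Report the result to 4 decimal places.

7.7330

By independence, Var(Q) = (3)²Var(Y_1) + (-2)²Var(Y_2) + (-1)²Var(Y_3) + (4)²Var(Y_4)
= (3)²·1.75 + (-2)²·3.6 + (-1)²·2.45 + (4)²·1.7 = 59.8
SD(Q) = √59.8 ≈ 7.7330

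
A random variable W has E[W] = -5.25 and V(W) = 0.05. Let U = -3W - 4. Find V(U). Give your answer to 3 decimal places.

0.450

V(-3W - 4) = (-3)²·V(W) = 9·0.05 = 0.45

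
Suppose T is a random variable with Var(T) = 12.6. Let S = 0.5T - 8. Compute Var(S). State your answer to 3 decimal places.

3.150

Var(0.5T - 8) = (0.5)²·Var(T) = 0.25·12.6 = 3.15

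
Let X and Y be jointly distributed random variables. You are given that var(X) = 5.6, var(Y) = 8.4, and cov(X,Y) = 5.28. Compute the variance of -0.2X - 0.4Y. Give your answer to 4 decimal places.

2.4128

var(-0.2X - 0.4Y) = (-0.2)²·var(X) + (-0.4)²·var(Y) + 2·(-0.2)·(-0.4)·cov(X,Y)
= 0.04·5.6 + 0.16·8.4 + 0.16·5.28 = 2.4128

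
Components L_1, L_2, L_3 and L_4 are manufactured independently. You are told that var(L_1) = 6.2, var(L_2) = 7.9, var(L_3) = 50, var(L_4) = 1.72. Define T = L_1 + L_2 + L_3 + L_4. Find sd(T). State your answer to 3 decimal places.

By independence, var(T) = (1)²var(L_1) + (1)²var(L_2) + (1)²var(L_3) + (1)²var(L_4)
= (1)²·6.2 + (1)²·7.9 + (1)²·50 + (1)²·1.72 = 65.82
sd(T) = √65.82 ≈ 8.113

8.113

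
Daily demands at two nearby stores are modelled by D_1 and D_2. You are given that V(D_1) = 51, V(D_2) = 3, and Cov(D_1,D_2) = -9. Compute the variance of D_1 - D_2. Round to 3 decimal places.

72.000

V(D_1 - D_2) = (1)²·V(D_1) + (-1)²·V(D_2) + 2·(1)·(-1)·Cov(D_1,D_2)
= 1·51 + 1·3 + -2·-9 = 72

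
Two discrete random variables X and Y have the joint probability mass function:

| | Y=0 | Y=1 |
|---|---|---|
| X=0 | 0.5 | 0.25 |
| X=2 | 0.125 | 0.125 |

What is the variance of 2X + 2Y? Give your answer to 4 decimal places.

4.4375

E[X] = 0.5,  E[Y] = 0.375,  E[XY] = 0.25
var(X) = 1 − (0.5)² = 0.75;  var(Y) = 0.375 − (0.375)² = 0.234375
cov(X,Y) = 0.25 − (0.5)(0.375) = 0.0625
var(2X + 2Y) = (2)²·0.75 + (2)²·0.234375 + 2·(2)·(2)·0.0625 = 4.4375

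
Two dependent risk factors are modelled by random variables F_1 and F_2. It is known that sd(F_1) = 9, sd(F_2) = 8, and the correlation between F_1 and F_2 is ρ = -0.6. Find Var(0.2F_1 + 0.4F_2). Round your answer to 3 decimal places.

Var(F_1) = (9)² = 81;  Var(F_2) = (8)² = 64
Cov(F_1,F_2) = ρ·sd(F_1)·sd(F_2) = -0.6·9·8 = -43.2
Var(0.2F_1 + 0.4F_2) = (0.2)²·Var(F_1) + (0.4)²·Var(F_2) + 2·(0.2)·(0.4)·Cov(F_1,F_2)
= 0.04·81 + 0.16·64 + 0.16·-43.2 = 6.568

6.568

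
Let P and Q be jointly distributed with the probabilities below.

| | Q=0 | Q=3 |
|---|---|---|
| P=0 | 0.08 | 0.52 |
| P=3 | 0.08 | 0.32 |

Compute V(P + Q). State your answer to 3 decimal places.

E[P] = 1.2,  E[Q] = 2.52,  E[PQ] = 2.88
V(P) = 3.6 − (1.2)² = 2.16;  V(Q) = 7.56 − (2.52)² = 1.2096
cov(P,Q) = 2.88 − (1.2)(2.52) = -0.144
V(P + Q) = (1)²·2.16 + (1)²·1.2096 + 2·(1)·(1)·-0.144 = 3.0816

3.082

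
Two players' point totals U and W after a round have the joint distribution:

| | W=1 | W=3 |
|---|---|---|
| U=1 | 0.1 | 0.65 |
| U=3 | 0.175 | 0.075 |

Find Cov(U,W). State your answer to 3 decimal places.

E[U] = 1.5,  E[W] = 2.45
E[UW] = 3.25
Cov(U,W) = E[UW] − E[U]E[W] = 3.25 − (1.5)(2.45) = -0.425

-0.425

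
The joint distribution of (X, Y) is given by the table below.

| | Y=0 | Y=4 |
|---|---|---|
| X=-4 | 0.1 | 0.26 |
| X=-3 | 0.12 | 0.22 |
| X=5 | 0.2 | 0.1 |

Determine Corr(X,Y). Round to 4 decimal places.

-0.3321

E[X] = -0.96,  E[Y] = 2.32
E[XY] = -4.8
cov(X,Y) = E[XY] − E[X]E[Y] = -4.8 − (-0.96)(2.32) = -2.5728
Var(X) = 15.3984,  Var(Y) = 3.8976
ρ = -2.5728 / √(15.3984·3.8976) ≈ -0.3321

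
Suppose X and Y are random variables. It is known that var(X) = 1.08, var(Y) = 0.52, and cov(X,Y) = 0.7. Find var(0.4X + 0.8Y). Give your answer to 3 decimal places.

0.954

var(0.4X + 0.8Y) = (0.4)²·var(X) + (0.8)²·var(Y) + 2·(0.4)·(0.8)·cov(X,Y)
= 0.16·1.08 + 0.64·0.52 + 0.64·0.7 = 0.9536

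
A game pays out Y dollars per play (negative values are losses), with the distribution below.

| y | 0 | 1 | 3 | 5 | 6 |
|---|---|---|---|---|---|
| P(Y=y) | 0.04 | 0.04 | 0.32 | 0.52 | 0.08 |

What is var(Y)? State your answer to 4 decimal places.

2.1536

E[Y] = (0)(0.04) + (1)(0.04) + (3)(0.32) + (5)(0.52) + (6)(0.08) = 4.08
E[Y²] = (0)²(0.04) + (1)²(0.04) + (3)²(0.32) + (5)²(0.52) + (6)²(0.08) = 18.8
var(Y) = E[Y²] − (E[Y])² = 18.8 − (4.08)² = 2.1536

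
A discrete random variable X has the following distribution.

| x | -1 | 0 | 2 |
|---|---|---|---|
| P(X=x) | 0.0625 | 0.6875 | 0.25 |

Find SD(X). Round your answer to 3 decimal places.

0.933

E[X] = (-1)(0.0625) + (0)(0.6875) + (2)(0.25) = 0.4375
E[X²] = (-1)²(0.0625) + (0)²(0.6875) + (2)²(0.25) = 1.0625
Var(X) = E[X²] − (E[X])² = 1.0625 − (0.4375)² = 0.87109375
SD(X) = √0.87109375 ≈ 0.933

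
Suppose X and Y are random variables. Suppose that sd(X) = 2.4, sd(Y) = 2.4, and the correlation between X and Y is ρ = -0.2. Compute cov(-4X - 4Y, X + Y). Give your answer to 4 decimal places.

V(X) = (2.4)² = 5.76;  V(Y) = (2.4)² = 5.76
cov(X,Y) = ρ·sd(X)·sd(Y) = -0.2·2.4·2.4 = -1.152
cov(-4X - 4Y, X + Y) = (-4)(1)V(X) + (-4)(1)V(Y) + [(-4)(1) + (-4)(1)]cov(X,Y)
= -4·5.76 + -4·5.76 + -8·-1.152 = -36.864

-36.8640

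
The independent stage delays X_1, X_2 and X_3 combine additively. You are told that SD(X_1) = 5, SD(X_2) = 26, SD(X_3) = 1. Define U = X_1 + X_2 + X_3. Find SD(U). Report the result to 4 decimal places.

Var(X_1) = 25, Var(X_2) = 676, Var(X_3) = 1
By independence, Var(U) = (1)²Var(X_1) + (1)²Var(X_2) + (1)²Var(X_3)
= (1)²·25 + (1)²·676 + (1)²·1 = 702
SD(U) = √702 ≈ 26.4953

26.4953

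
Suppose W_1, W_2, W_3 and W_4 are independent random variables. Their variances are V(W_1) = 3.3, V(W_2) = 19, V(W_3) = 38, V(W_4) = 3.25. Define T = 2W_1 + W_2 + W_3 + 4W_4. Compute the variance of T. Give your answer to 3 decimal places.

122.200

By independence, V(T) = (2)²V(W_1) + (1)²V(W_2) + (1)²V(W_3) + (4)²V(W_4)
= (2)²·3.3 + (1)²·19 + (1)²·38 + (4)²·3.25 = 122.2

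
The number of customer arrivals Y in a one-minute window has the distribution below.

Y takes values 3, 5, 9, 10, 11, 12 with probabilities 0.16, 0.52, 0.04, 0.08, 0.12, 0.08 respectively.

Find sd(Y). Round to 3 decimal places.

E[Y] = (3)(0.16) + (5)(0.52) + (9)(0.04) + (10)(0.08) + (11)(0.12) + (12)(0.08) = 6.52
E[Y²] = (3)²(0.16) + (5)²(0.52) + (9)²(0.04) + (10)²(0.08) + (11)²(0.12) + (12)²(0.08) = 51.72
var(Y) = E[Y²] − (E[Y])² = 51.72 − (6.52)² = 9.2096
sd(Y) = √9.2096 ≈ 3.035

3.035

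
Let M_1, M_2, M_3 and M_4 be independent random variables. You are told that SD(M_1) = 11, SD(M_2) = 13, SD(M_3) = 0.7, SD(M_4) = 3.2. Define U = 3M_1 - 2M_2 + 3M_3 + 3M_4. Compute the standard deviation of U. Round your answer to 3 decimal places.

43.146

var(M_1) = 121, var(M_2) = 169, var(M_3) = 0.49, var(M_4) = 10.24
By independence, var(U) = (3)²var(M_1) + (-2)²var(M_2) + (3)²var(M_3) + (3)²var(M_4)
= (3)²·121 + (-2)²·169 + (3)²·0.49 + (3)²·10.24 = 1861.57
SD(U) = √1861.57 ≈ 43.146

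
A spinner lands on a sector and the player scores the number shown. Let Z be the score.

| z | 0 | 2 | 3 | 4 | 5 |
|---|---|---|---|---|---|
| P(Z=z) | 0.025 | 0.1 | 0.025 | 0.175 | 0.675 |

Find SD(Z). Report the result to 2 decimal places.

1.17

E[Z] = (0)(0.025) + (2)(0.1) + (3)(0.025) + (4)(0.175) + (5)(0.675) = 4.35
E[Z²] = (0)²(0.025) + (2)²(0.1) + (3)²(0.025) + (4)²(0.175) + (5)²(0.675) = 20.3
Var(Z) = E[Z²] − (E[Z])² = 20.3 − (4.35)² = 1.3775
SD(Z) = √1.3775 ≈ 1.17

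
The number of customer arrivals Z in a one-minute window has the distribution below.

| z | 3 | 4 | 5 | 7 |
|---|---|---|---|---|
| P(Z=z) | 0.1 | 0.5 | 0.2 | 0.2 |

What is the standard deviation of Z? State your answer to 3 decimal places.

1.269

E[Z] = (3)(0.1) + (4)(0.5) + (5)(0.2) + (7)(0.2) = 4.7
E[Z²] = (3)²(0.1) + (4)²(0.5) + (5)²(0.2) + (7)²(0.2) = 23.7
Var(Z) = E[Z²] − (E[Z])² = 23.7 − (4.7)² = 1.61
sd(Z) = √1.61 ≈ 1.269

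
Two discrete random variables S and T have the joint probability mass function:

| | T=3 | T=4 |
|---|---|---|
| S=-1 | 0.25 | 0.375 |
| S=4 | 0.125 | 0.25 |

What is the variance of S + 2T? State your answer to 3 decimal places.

7.109

E[S] = 0.875,  E[T] = 3.625,  E[ST] = 3.25
Var(S) = 6.625 − (0.875)² = 5.859375;  Var(T) = 13.375 − (3.625)² = 0.234375
Cov(S,T) = 3.25 − (0.875)(3.625) = 0.078125
Var(S + 2T) = (1)²·5.859375 + (2)²·0.234375 + 2·(1)·(2)·0.078125 = 7.109375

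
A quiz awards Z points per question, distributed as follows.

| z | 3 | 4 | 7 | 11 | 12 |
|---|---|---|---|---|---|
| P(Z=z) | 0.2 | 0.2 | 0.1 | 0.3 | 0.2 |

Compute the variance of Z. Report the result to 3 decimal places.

14.160

E[Z] = (3)(0.2) + (4)(0.2) + (7)(0.1) + (11)(0.3) + (12)(0.2) = 7.8
E[Z²] = (3)²(0.2) + (4)²(0.2) + (7)²(0.1) + (11)²(0.3) + (12)²(0.2) = 75
Var(Z) = E[Z²] − (E[Z])² = 75 − (7.8)² = 14.16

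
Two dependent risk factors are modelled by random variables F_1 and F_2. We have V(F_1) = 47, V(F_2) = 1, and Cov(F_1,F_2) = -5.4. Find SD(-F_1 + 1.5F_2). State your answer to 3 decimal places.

V(-F_1 + 1.5F_2) = (-1)²·V(F_1) + (1.5)²·V(F_2) + 2·(-1)·(1.5)·Cov(F_1,F_2)
= 1·47 + 2.25·1 + -3·-5.4 = 65.45
SD(-F_1 + 1.5F_2) = √65.45 ≈ 8.090

8.090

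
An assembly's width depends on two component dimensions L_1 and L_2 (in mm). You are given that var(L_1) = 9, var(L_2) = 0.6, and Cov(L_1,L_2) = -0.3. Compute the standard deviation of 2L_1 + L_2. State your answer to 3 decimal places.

var(2L_1 + L_2) = (2)²·var(L_1) + (1)²·var(L_2) + 2·(2)·(1)·Cov(L_1,L_2)
= 4·9 + 1·0.6 + 4·-0.3 = 35.4
SD(2L_1 + L_2) = √35.4 ≈ 5.950

5.950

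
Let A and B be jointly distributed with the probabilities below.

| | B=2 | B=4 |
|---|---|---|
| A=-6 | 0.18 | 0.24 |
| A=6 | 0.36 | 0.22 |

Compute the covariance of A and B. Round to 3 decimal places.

-1.123

E[A] = 0.96,  E[B] = 2.92
E[AB] = 1.68
Cov(A,B) = E[AB] − E[A]E[B] = 1.68 − (0.96)(2.92) = -1.1232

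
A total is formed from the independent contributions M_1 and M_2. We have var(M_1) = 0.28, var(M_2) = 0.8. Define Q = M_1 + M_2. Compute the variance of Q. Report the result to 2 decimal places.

By independence, var(Q) = (1)²var(M_1) + (1)²var(M_2)
= (1)²·0.28 + (1)²·0.8 = 1.08

1.08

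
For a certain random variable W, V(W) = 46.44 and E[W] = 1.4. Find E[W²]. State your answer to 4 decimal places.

E[W²] = V(W) + (E[W])² = 46.44 + (1.4)² = 48.4

48.4000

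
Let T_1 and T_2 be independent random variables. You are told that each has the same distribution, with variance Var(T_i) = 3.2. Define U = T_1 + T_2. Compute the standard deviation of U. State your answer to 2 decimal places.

2.53

By independence, Var(U) = (1)²Var(T_1) + (1)²Var(T_2)
= (1)²·3.2 + (1)²·3.2 = 6.4
SD(U) = √6.4 ≈ 2.53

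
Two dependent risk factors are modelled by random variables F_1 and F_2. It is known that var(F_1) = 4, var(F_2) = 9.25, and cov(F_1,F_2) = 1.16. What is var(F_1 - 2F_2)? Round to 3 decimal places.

var(F_1 - 2F_2) = (1)²·var(F_1) + (-2)²·var(F_2) + 2·(1)·(-2)·cov(F_1,F_2)
= 1·4 + 4·9.25 + -4·1.16 = 36.36

36.360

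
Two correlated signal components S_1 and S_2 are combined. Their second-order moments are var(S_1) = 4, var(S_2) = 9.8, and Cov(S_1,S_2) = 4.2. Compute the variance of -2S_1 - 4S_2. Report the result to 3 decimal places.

var(-2S_1 - 4S_2) = (-2)²·var(S_1) + (-4)²·var(S_2) + 2·(-2)·(-4)·Cov(S_1,S_2)
= 4·4 + 16·9.8 + 16·4.2 = 240

240.000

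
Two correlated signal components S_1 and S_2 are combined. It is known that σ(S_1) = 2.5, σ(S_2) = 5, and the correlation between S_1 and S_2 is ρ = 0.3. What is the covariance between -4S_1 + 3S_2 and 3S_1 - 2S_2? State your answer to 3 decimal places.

Var(S_1) = (2.5)² = 6.25;  Var(S_2) = (5)² = 25
Cov(S_1,S_2) = ρ·σ(S_1)·σ(S_2) = 0.3·2.5·5 = 3.75
Cov(-4S_1 + 3S_2, 3S_1 - 2S_2) = (-4)(3)Var(S_1) + (3)(-2)Var(S_2) + [(-4)(-2) + (3)(3)]Cov(S_1,S_2)
= -12·6.25 + -6·25 + 17·3.75 = -161.25

-161.250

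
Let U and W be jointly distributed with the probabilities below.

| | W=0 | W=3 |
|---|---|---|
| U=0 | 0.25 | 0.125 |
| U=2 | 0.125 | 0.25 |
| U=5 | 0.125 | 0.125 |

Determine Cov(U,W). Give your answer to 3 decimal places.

0.375

E[U] = 2,  E[W] = 1.5
E[UW] = 3.375
Cov(U,W) = E[UW] − E[U]E[W] = 3.375 − (2)(1.5) = 0.375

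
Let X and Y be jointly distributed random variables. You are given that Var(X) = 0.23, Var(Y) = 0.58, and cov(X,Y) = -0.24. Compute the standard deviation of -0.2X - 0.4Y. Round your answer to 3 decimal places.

0.252

Var(-0.2X - 0.4Y) = (-0.2)²·Var(X) + (-0.4)²·Var(Y) + 2·(-0.2)·(-0.4)·cov(X,Y)
= 0.04·0.23 + 0.16·0.58 + 0.16·-0.24 = 0.0636
SD(-0.2X - 0.4Y) = √0.0636 ≈ 0.252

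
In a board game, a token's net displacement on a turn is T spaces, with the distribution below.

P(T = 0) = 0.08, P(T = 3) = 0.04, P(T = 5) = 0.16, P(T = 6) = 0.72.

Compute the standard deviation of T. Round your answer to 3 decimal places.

1.680

E[T] = (0)(0.08) + (3)(0.04) + (5)(0.16) + (6)(0.72) = 5.24
E[T²] = (0)²(0.08) + (3)²(0.04) + (5)²(0.16) + (6)²(0.72) = 30.28
V(T) = E[T²] − (E[T])² = 30.28 − (5.24)² = 2.8224
SD(T) = √2.8224 ≈ 1.680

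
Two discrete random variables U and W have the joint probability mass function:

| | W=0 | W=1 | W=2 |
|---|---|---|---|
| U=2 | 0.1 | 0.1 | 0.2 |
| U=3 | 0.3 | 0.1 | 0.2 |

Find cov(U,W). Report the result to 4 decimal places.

E[U] = 2.6,  E[W] = 1
E[UW] = 2.5
cov(U,W) = E[UW] − E[U]E[W] = 2.5 − (2.6)(1) = -0.1

-0.1000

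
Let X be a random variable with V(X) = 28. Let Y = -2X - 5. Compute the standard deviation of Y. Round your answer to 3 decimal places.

V(-2X - 5) = (-2)²·28 = 112
σ(Y) = √112 ≈ 10.583

10.583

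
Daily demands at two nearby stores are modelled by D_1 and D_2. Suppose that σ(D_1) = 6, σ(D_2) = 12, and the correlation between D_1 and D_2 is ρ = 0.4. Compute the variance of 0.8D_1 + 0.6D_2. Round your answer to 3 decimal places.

Var(D_1) = (6)² = 36;  Var(D_2) = (12)² = 144
cov(D_1,D_2) = ρ·σ(D_1)·σ(D_2) = 0.4·6·12 = 28.8
Var(0.8D_1 + 0.6D_2) = (0.8)²·Var(D_1) + (0.6)²·Var(D_2) + 2·(0.8)·(0.6)·cov(D_1,D_2)
= 0.64·36 + 0.36·144 + 0.96·28.8 = 102.528

102.528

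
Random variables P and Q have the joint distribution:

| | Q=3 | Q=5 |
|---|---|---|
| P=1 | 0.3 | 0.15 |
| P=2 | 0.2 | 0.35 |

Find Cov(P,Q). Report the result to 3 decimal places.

0.150

E[P] = 1.55,  E[Q] = 4
E[PQ] = 6.35
Cov(P,Q) = E[PQ] − E[P]E[Q] = 6.35 − (1.55)(4) = 0.15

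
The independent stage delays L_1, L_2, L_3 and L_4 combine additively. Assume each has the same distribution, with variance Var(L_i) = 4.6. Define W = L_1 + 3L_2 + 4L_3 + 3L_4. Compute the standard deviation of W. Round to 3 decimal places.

By independence, Var(W) = (1)²Var(L_1) + (3)²Var(L_2) + (4)²Var(L_3) + (3)²Var(L_4)
= (1)²·4.6 + (3)²·4.6 + (4)²·4.6 + (3)²·4.6 = 161
SD(W) = √161 ≈ 12.689

12.689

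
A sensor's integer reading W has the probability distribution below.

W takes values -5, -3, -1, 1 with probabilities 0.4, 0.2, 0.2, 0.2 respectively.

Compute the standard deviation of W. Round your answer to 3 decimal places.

E[W] = (-5)(0.4) + (-3)(0.2) + (-1)(0.2) + (1)(0.2) = -2.6
E[W²] = (-5)²(0.4) + (-3)²(0.2) + (-1)²(0.2) + (1)²(0.2) = 12.2
V(W) = E[W²] − (E[W])² = 12.2 − (-2.6)² = 5.44
σ(W) = √5.44 ≈ 2.332

2.332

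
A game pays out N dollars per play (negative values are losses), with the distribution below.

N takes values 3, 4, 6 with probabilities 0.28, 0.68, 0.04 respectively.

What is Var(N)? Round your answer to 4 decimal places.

E[N] = (3)(0.28) + (4)(0.68) + (6)(0.04) = 3.8
E[N²] = (3)²(0.28) + (4)²(0.68) + (6)²(0.04) = 14.84
Var(N) = E[N²] − (E[N])² = 14.84 − (3.8)² = 0.4

0.4000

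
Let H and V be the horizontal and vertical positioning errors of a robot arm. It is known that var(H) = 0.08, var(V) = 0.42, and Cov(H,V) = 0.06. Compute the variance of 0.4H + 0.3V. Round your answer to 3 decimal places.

var(0.4H + 0.3V) = (0.4)²·var(H) + (0.3)²·var(V) + 2·(0.4)·(0.3)·Cov(H,V)
= 0.16·0.08 + 0.09·0.42 + 0.24·0.06 = 0.065

0.065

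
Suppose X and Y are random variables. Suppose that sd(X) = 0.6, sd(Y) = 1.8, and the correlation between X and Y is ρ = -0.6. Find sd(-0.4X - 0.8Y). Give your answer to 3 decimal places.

Var(X) = (0.6)² = 0.36;  Var(Y) = (1.8)² = 3.24
cov(X,Y) = ρ·sd(X)·sd(Y) = -0.6·0.6·1.8 = -0.648
Var(-0.4X - 0.8Y) = (-0.4)²·Var(X) + (-0.8)²·Var(Y) + 2·(-0.4)·(-0.8)·cov(X,Y)
= 0.16·0.36 + 0.64·3.24 + 0.64·-0.648 = 1.71648
sd(-0.4X - 0.8Y) = √1.71648 ≈ 1.310

1.310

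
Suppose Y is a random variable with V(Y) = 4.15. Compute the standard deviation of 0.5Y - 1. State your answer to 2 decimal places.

V(0.5Y - 1) = (0.5)²·4.15 = 1.0375
SD(0.5Y - 1) = √1.0375 ≈ 1.02

1.02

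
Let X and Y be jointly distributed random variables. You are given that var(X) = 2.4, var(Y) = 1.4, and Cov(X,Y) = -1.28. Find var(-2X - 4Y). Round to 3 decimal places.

11.520

var(-2X - 4Y) = (-2)²·var(X) + (-4)²·var(Y) + 2·(-2)·(-4)·Cov(X,Y)
= 4·2.4 + 16·1.4 + 16·-1.28 = 11.52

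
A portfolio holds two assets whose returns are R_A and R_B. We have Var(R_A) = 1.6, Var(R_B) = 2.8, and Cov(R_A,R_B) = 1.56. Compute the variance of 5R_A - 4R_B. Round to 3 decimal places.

22.400

Var(5R_A - 4R_B) = (5)²·Var(R_A) + (-4)²·Var(R_B) + 2·(5)·(-4)·Cov(R_A,R_B)
= 25·1.6 + 16·2.8 + -40·1.56 = 22.4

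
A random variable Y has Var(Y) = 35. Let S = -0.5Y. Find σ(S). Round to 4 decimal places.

Var(-0.5Y) = (-0.5)²·35 = 8.75
σ(S) = √8.75 ≈ 2.9580

2.9580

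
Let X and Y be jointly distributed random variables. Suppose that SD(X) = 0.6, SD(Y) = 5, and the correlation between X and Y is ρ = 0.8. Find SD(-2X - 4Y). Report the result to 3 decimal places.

20.972

V(X) = (0.6)² = 0.36;  V(Y) = (5)² = 25
Cov(X,Y) = ρ·SD(X)·SD(Y) = 0.8·0.6·5 = 2.4
V(-2X - 4Y) = (-2)²·V(X) + (-4)²·V(Y) + 2·(-2)·(-4)·Cov(X,Y)
= 4·0.36 + 16·25 + 16·2.4 = 439.84
SD(-2X - 4Y) = √439.84 ≈ 20.972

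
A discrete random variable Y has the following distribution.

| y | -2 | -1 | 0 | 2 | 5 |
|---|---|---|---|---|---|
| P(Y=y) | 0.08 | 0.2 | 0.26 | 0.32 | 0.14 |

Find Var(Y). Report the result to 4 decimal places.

E[Y] = (-2)(0.08) + (-1)(0.2) + (0)(0.26) + (2)(0.32) + (5)(0.14) = 0.98
E[Y²] = (-2)²(0.08) + (-1)²(0.2) + (0)²(0.26) + (2)²(0.32) + (5)²(0.14) = 5.3
Var(Y) = E[Y²] − (E[Y])² = 5.3 − (0.98)² = 4.3396

4.3396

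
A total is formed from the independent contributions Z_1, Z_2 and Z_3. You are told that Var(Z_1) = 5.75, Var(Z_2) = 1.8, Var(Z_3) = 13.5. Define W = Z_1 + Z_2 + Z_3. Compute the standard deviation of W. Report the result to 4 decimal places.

By independence, Var(W) = (1)²Var(Z_1) + (1)²Var(Z_2) + (1)²Var(Z_3)
= (1)²·5.75 + (1)²·1.8 + (1)²·13.5 = 21.05
SD(W) = √21.05 ≈ 4.5880

4.5880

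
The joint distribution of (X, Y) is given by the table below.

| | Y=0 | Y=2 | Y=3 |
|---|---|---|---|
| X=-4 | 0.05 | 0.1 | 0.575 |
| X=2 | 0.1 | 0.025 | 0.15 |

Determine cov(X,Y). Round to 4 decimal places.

E[X] = -2.35,  E[Y] = 2.425
E[XY] = -6.7
cov(X,Y) = E[XY] − E[X]E[Y] = -6.7 − (-2.35)(2.425) = -1.00125

-1.0013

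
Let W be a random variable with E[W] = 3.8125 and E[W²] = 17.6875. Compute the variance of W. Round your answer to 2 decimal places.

3.15

V(W) = 17.6875 − (3.8125)² = 3.15234375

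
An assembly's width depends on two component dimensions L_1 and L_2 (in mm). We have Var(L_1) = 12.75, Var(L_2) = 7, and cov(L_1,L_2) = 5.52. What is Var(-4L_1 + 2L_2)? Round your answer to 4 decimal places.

Var(-4L_1 + 2L_2) = (-4)²·Var(L_1) + (2)²·Var(L_2) + 2·(-4)·(2)·cov(L_1,L_2)
= 16·12.75 + 4·7 + -16·5.52 = 143.68

143.6800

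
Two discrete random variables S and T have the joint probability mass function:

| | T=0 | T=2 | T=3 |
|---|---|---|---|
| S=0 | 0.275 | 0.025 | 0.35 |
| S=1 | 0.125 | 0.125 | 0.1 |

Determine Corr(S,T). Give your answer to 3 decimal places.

-0.042

E[S] = 0.35,  E[T] = 1.65
E[ST] = 0.55
Cov(S,T) = E[ST] − E[S]E[T] = 0.55 − (0.35)(1.65) = -0.0275
V(S) = 0.2275,  V(T) = 1.9275
ρ = -0.0275 / √(0.2275·1.9275) ≈ -0.042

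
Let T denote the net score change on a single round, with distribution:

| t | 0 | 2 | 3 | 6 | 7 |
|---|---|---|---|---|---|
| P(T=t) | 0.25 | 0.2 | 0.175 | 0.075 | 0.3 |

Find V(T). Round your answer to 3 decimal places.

7.699

E[T] = (0)(0.25) + (2)(0.2) + (3)(0.175) + (6)(0.075) + (7)(0.3) = 3.475
E[T²] = (0)²(0.25) + (2)²(0.2) + (3)²(0.175) + (6)²(0.075) + (7)²(0.3) = 19.775
V(T) = E[T²] − (E[T])² = 19.775 − (3.475)² = 7.699375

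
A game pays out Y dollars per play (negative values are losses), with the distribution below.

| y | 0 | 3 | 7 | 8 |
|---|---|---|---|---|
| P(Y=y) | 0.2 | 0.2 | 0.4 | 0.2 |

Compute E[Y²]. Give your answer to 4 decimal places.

E[Y²] = (0)²(0.2) + (3)²(0.2) + (7)²(0.4) + (8)²(0.2) = 34.2

34.2000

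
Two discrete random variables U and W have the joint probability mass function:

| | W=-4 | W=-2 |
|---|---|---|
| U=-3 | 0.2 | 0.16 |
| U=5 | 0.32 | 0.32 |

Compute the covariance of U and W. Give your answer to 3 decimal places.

E[U] = 2.12,  E[W] = -3.04
E[UW] = -6.24
cov(U,W) = E[UW] − E[U]E[W] = -6.24 − (2.12)(-3.04) = 0.2048

0.205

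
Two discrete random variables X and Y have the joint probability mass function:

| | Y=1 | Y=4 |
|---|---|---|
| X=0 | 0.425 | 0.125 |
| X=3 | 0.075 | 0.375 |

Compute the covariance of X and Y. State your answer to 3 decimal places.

E[X] = 1.35,  E[Y] = 2.5
E[XY] = 4.725
cov(X,Y) = E[XY] − E[X]E[Y] = 4.725 − (1.35)(2.5) = 1.35

1.350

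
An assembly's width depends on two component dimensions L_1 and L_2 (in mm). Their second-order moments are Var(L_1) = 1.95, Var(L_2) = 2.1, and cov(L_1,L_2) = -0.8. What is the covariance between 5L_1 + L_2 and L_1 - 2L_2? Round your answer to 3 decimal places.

12.750

cov(5L_1 + L_2, L_1 - 2L_2) = (5)(1)Var(L_1) + (1)(-2)Var(L_2) + [(5)(-2) + (1)(1)]cov(L_1,L_2)
= 5·1.95 + -2·2.1 + -9·-0.8 = 12.75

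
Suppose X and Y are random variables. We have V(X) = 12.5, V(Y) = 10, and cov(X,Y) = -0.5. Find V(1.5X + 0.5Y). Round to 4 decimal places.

29.8750

V(1.5X + 0.5Y) = (1.5)²·V(X) + (0.5)²·V(Y) + 2·(1.5)·(0.5)·cov(X,Y)
= 2.25·12.5 + 0.25·10 + 1.5·-0.5 = 29.875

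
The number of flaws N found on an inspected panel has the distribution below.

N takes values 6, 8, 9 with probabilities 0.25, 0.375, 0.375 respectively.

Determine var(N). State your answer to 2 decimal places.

1.36

E[N] = (6)(0.25) + (8)(0.375) + (9)(0.375) = 7.875
E[N²] = (6)²(0.25) + (8)²(0.375) + (9)²(0.375) = 63.375
var(N) = E[N²] − (E[N])² = 63.375 − (7.875)² = 1.359375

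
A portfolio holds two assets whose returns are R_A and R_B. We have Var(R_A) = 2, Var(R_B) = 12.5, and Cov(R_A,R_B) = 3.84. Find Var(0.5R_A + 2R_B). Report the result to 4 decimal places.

Var(0.5R_A + 2R_B) = (0.5)²·Var(R_A) + (2)²·Var(R_B) + 2·(0.5)·(2)·Cov(R_A,R_B)
= 0.25·2 + 4·12.5 + 2·3.84 = 58.18

58.1800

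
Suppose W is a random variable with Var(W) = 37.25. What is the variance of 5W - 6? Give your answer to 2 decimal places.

931.25

Var(5W - 6) = (5)²·Var(W) = 25·37.25 = 931.25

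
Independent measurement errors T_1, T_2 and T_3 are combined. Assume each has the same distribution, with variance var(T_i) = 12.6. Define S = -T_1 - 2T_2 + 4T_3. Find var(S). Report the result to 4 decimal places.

264.6000

By independence, var(S) = (-1)²var(T_1) + (-2)²var(T_2) + (4)²var(T_3)
= (-1)²·12.6 + (-2)²·12.6 + (4)²·12.6 = 264.6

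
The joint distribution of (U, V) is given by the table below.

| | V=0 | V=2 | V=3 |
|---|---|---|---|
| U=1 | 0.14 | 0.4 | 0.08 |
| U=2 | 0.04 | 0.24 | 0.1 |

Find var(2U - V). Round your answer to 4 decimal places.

E[U] = 1.38,  E[V] = 1.82,  E[UV] = 2.6
var(U) = 2.14 − (1.38)² = 0.2356;  var(V) = 4.18 − (1.82)² = 0.8676
Cov(U,V) = 2.6 − (1.38)(1.82) = 0.0884
var(2U - V) = (2)²·0.2356 + (-1)²·0.8676 + 2·(2)·(-1)·0.0884 = 1.4564

1.4564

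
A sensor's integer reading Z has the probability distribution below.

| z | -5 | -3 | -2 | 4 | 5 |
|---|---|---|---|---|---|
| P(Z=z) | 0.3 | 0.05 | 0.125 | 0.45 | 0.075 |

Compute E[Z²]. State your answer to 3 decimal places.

17.525

E[Z²] = (-5)²(0.3) + (-3)²(0.05) + (-2)²(0.125) + (4)²(0.45) + (5)²(0.075) = 17.525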